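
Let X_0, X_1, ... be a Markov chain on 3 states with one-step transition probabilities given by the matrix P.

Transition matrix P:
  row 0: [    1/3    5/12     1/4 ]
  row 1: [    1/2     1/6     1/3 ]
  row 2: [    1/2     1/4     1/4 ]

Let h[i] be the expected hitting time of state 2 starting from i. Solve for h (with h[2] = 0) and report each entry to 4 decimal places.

First-step conditioning: h[2] = 0; for i ≠ 2, h[i] = 1 + Σ_k P[i][k]·h[k].
  h[0] = 1 + 1/3·h[0] + 5/12·h[1]
  h[1] = 1 + 1/2·h[0] + 1/6·h[1]
Solving the 2×2 linear system over states ≠ 2 gives exactly h = [18/5, 84/25, 0] (h[2] = 0 is the target).

h = [3.6000, 3.3600, 0.0000]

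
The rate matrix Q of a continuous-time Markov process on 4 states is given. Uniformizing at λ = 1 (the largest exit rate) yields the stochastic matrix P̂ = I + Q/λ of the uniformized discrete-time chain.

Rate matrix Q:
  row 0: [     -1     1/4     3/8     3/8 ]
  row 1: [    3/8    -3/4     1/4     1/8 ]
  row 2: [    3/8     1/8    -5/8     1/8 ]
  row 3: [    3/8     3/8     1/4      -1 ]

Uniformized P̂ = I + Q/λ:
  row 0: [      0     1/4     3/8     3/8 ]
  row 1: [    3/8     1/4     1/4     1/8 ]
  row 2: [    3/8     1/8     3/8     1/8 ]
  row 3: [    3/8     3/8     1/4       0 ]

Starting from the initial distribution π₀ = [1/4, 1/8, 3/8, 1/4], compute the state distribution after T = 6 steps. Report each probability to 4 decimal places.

π = [0.2727, 0.2309, 0.3247, 0.1718]

t=0: π = [0.2500, 0.1250, 0.3750, 0.2500]
t=1: π = [0.2813, 0.2344, 0.3281, 0.1563]
t=2: π = [0.2695, 0.2285, 0.3262, 0.1758]
t=3: π = [0.2739, 0.2312, 0.3245, 0.1704]
t=4: π = [0.2723, 0.2307, 0.3248, 0.1722]
t=5: π = [0.2729, 0.2309, 0.3246, 0.1715]
t=6: π = [0.2727, 0.2309, 0.3247, 0.1718]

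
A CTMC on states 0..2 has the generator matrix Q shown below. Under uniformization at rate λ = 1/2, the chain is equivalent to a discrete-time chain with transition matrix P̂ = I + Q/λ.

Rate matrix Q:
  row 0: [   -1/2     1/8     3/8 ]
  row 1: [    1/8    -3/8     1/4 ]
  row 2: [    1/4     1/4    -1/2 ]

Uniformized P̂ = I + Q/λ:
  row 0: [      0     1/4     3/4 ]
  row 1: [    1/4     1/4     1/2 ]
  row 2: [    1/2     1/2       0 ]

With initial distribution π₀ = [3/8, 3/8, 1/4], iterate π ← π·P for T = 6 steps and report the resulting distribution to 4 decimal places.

π = [0.2826, 0.3490, 0.3685]

t=0: π = [0.3750, 0.3750, 0.2500]
t=1: π = [0.2188, 0.3125, 0.4688]
t=2: π = [0.3125, 0.3672, 0.3203]
t=3: π = [0.2520, 0.3301, 0.4180]
t=4: π = [0.2915, 0.3545, 0.3540]
t=5: π = [0.2656, 0.3385, 0.3959]
t=6: π = [0.2826, 0.3490, 0.3685]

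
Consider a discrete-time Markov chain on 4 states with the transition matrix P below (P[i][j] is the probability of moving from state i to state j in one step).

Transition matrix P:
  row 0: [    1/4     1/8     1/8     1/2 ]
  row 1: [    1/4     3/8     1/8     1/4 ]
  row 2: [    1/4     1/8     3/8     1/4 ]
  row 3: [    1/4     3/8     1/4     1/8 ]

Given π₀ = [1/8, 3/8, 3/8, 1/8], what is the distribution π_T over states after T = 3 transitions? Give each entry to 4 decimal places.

t=0: π = [0.1250, 0.3750, 0.3750, 0.1250]
t=1: π = [0.2500, 0.2500, 0.2344, 0.2656]
t=2: π = [0.2500, 0.2539, 0.2168, 0.2793]
t=3: π = [0.2500, 0.2583, 0.2141, 0.2776]

π = [0.2500, 0.2583, 0.2141, 0.2776]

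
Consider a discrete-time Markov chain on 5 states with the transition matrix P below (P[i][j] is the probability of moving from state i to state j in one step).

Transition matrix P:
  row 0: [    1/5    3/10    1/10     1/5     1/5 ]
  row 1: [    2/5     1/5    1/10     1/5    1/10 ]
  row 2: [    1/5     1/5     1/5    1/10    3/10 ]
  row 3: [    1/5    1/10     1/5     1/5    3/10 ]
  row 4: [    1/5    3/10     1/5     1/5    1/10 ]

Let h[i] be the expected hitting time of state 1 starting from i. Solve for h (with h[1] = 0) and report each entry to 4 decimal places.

h = [4.0391, 0.0000, 4.3974, 4.8860, 4.0717]

First-step conditioning: h[1] = 0; for i ≠ 1, h[i] = 1 + Σ_k P[i][k]·h[k].
  h[0] = 1 + 1/5·h[0] + 1/10·h[2] + 1/5·h[3] + 1/5·h[4]
  h[2] = 1 + 1/5·h[0] + 1/5·h[2] + 1/10·h[3] + 3/10·h[4]
  h[3] = 1 + 1/5·h[0] + 1/5·h[2] + 1/5·h[3] + 3/10·h[4]
  h[4] = 1 + 1/5·h[0] + 1/5·h[2] + 1/5·h[3] + 1/10·h[4]
Solving the 4×4 linear system over states ≠ 1 gives exactly h = [1240/307, 0, 1350/307, 1500/307, 1250/307] (h[1] = 0 is the target).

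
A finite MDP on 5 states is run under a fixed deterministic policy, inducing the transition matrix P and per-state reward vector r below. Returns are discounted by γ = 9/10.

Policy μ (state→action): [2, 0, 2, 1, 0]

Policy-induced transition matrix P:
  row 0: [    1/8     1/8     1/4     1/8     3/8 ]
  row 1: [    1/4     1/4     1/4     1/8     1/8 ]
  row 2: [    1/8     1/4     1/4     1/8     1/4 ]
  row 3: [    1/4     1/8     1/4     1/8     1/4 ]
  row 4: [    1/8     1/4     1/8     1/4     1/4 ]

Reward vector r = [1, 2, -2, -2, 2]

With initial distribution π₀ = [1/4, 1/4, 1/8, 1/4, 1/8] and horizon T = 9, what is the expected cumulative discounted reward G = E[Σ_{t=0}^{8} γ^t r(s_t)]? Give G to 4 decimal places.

t=0: π = [0.2500, 0.2500, 0.1250, 0.2500, 0.1250], E[r] = 0.2500, γ^t·E[r] = 0.250000, running G = 0.250000
t=1: π = [0.1875, 0.1875, 0.2344, 0.1406, 0.2500], E[r] = 0.3125, γ^t·E[r] = 0.281250, running G = 0.531250
t=2: π = [0.1660, 0.2090, 0.2188, 0.1563, 0.2500], E[r] = 0.3340, γ^t·E[r] = 0.270527, running G = 0.801777
t=3: π = [0.1707, 0.2097, 0.2188, 0.1563, 0.2446], E[r] = 0.3293, γ^t·E[r] = 0.240093, running G = 1.041870
t=4: π = [0.1707, 0.2091, 0.2194, 0.1556, 0.2451], E[r] = 0.3293, γ^t·E[r] = 0.216024, running G = 1.257894
t=5: π = [0.1706, 0.2092, 0.2194, 0.1556, 0.2452], E[r] = 0.3294, γ^t·E[r] = 0.194514, running G = 1.452408
t=6: π = [0.1706, 0.2092, 0.2193, 0.1557, 0.2452], E[r] = 0.3294, γ^t·E[r] = 0.175053, running G = 1.627461
t=7: π = [0.1706, 0.2092, 0.2194, 0.1556, 0.2452], E[r] = 0.3294, γ^t·E[r] = 0.157547, running G = 1.785008
t=8: π = [0.1706, 0.2092, 0.2194, 0.1556, 0.2452], E[r] = 0.3294, γ^t·E[r] = 0.141792, running G = 1.926800

G = 1.9268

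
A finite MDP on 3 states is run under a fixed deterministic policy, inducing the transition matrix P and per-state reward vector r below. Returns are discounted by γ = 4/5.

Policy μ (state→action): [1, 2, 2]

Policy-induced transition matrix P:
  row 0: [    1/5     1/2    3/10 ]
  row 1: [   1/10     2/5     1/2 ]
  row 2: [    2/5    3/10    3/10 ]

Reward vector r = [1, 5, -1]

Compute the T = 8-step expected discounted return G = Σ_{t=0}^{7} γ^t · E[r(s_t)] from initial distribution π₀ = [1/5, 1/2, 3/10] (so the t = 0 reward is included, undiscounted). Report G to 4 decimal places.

t=0: π = [0.2000, 0.5000, 0.3000], E[r] = 2.4000, γ^t·E[r] = 2.400000, running G = 2.400000
t=1: π = [0.2100, 0.3900, 0.4000], E[r] = 1.7600, γ^t·E[r] = 1.408000, running G = 3.808000
t=2: π = [0.2410, 0.3810, 0.3780], E[r] = 1.7680, γ^t·E[r] = 1.131520, running G = 4.939520
t=3: π = [0.2375, 0.3863, 0.3762], E[r] = 1.7928, γ^t·E[r] = 0.917914, running G = 5.857434
t=4: π = [0.2366, 0.3861, 0.3773], E[r] = 1.7900, γ^t·E[r] = 0.733184, running G = 6.590618
t=5: π = [0.2368, 0.3859, 0.3772], E[r] = 1.7893, γ^t·E[r] = 0.586314, running G = 7.176931
t=6: π = [0.2369, 0.3860, 0.3772], E[r] = 1.7895, γ^t·E[r] = 0.469099, running G = 7.646031
t=7: π = [0.2368, 0.3860, 0.3772], E[r] = 1.7895, γ^t·E[r] = 0.375281, running G = 8.021312

G = 8.0213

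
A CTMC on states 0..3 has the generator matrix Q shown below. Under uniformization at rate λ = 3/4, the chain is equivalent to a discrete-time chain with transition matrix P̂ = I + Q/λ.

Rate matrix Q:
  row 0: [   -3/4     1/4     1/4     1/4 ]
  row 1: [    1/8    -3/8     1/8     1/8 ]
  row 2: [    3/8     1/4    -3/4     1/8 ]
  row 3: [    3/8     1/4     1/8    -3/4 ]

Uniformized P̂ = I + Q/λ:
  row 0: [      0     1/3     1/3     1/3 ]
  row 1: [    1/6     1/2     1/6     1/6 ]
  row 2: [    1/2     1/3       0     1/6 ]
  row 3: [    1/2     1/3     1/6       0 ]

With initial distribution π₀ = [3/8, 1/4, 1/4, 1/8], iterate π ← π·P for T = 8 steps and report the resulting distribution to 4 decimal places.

π = [0.2447, 0.4000, 0.1777, 0.1777]

t=0: π = [0.3750, 0.2500, 0.2500, 0.1250]
t=1: π = [0.2292, 0.3750, 0.1875, 0.2083]
t=2: π = [0.2604, 0.3958, 0.1736, 0.1701]
t=3: π = [0.2378, 0.3993, 0.1811, 0.1817]
t=4: π = [0.2480, 0.3999, 0.1761, 0.1760]
t=5: π = [0.2427, 0.4000, 0.1786, 0.1787]
t=6: π = [0.2453, 0.4000, 0.1773, 0.1773]
t=7: π = [0.2440, 0.4000, 0.1780, 0.1780]
t=8: π = [0.2447, 0.4000, 0.1777, 0.1777]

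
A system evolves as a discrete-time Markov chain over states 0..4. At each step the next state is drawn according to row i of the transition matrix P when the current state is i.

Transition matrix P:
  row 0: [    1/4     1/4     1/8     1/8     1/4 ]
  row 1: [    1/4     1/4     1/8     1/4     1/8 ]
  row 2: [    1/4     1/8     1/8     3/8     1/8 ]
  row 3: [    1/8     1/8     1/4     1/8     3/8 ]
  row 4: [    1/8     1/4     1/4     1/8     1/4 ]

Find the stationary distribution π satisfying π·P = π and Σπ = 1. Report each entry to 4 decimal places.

π = [0.1973, 0.2034, 0.1777, 0.1949, 0.2267]

Balance equations π_j = Σ_i π_i·P[i][j]:
  π_0 = 1/4·π_0 + 1/4·π_1 + 1/4·π_2 + 1/8·π_3 + 1/8·π_4
  π_1 = 1/4·π_0 + 1/4·π_1 + 1/8·π_2 + 1/8·π_3 + 1/4·π_4
  π_2 = 1/8·π_0 + 1/8·π_1 + 1/8·π_2 + 1/4·π_3 + 1/4·π_4
  π_3 = 1/8·π_0 + 1/4·π_1 + 3/8·π_2 + 1/8·π_3 + 1/8·π_4
  normalize: π_0 + π_1 + π_2 + π_3 + π_4 = 1
Solving the linear system gives exactly π = [161/816, 83/408, 145/816, 53/272, 185/816].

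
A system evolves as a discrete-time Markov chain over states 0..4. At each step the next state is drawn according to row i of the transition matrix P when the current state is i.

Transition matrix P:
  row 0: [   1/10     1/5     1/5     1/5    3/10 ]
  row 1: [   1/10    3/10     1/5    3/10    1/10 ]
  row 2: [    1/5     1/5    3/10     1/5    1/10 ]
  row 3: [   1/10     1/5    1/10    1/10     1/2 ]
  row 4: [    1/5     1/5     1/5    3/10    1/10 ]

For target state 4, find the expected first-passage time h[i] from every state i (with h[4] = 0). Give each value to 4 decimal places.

First-step conditioning: h[4] = 0; for i ≠ 4, h[i] = 1 + Σ_k P[i][k]·h[k].
  h[0] = 1 + 1/10·h[0] + 1/5·h[1] + 1/5·h[2] + 1/5·h[3]
  h[1] = 1 + 1/10·h[0] + 3/10·h[1] + 1/5·h[2] + 3/10·h[3]
  h[2] = 1 + 1/5·h[0] + 1/5·h[1] + 3/10·h[2] + 1/5·h[3]
  h[3] = 1 + 1/10·h[0] + 1/5·h[1] + 1/10·h[2] + 1/10·h[3]
Solving the 4×4 linear system over states ≠ 4 gives exactly h = [8910/2281, 10690/2281, 10890/2281, 7110/2281, 0] (h[4] = 0 is the target).

h = [3.9062, 4.6865, 4.7742, 3.1171, 0.0000]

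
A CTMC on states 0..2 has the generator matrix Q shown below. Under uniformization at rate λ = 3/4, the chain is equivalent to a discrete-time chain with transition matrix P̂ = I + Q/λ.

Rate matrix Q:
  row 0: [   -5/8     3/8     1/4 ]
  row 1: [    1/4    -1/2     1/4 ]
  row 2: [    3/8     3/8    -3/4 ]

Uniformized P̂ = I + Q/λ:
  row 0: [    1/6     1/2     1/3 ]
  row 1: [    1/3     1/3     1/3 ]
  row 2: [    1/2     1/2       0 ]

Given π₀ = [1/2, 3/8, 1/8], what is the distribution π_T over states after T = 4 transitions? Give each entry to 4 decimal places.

t=0: π = [0.5000, 0.3750, 0.1250]
t=1: π = [0.2708, 0.4375, 0.2917]
t=2: π = [0.3368, 0.4271, 0.2361]
t=3: π = [0.3166, 0.4288, 0.2546]
t=4: π = [0.3230, 0.4285, 0.2485]

π = [0.3230, 0.4285, 0.2485]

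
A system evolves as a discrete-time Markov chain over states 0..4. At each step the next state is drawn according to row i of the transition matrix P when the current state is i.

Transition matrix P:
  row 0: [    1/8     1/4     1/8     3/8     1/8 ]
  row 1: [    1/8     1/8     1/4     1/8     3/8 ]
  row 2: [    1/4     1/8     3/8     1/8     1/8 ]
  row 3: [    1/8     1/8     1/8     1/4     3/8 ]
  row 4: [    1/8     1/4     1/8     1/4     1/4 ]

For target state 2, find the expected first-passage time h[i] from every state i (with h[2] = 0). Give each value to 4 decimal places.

First-step conditioning: h[2] = 0; for i ≠ 2, h[i] = 1 + Σ_k P[i][k]·h[k].
  h[0] = 1 + 1/8·h[0] + 1/4·h[1] + 3/8·h[3] + 1/8·h[4]
  h[1] = 1 + 1/8·h[0] + 1/8·h[1] + 1/8·h[3] + 3/8·h[4]
  h[3] = 1 + 1/8·h[0] + 1/8·h[1] + 1/4·h[3] + 3/8·h[4]
  h[4] = 1 + 1/8·h[0] + 1/4·h[1] + 1/4·h[3] + 1/4·h[4]
Solving the 4×4 linear system over states ≠ 2 gives exactly h = [4552/679, 576/97, 0, 4608/679, 4544/679] (h[2] = 0 is the target).

h = [6.7040, 5.9381, 0.0000, 6.7865, 6.6922]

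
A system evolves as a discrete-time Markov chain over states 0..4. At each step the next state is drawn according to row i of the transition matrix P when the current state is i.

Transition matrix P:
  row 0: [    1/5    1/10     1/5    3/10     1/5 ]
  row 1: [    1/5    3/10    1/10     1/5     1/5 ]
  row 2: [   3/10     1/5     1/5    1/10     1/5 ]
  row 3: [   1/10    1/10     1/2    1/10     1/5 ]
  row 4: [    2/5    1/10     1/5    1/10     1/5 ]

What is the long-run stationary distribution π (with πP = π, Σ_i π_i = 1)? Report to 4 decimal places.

Balance equations π_j = Σ_i π_i·P[i][j]:
  π_0 = 1/5·π_0 + 1/5·π_1 + 3/10·π_2 + 1/10·π_3 + 2/5·π_4
  π_1 = 1/10·π_0 + 3/10·π_1 + 1/5·π_2 + 1/10·π_3 + 1/10·π_4
  π_2 = 1/5·π_0 + 1/10·π_1 + 1/5·π_2 + 1/2·π_3 + 1/5·π_4
  π_3 = 3/10·π_0 + 1/5·π_1 + 1/10·π_2 + 1/10·π_3 + 1/10·π_4
  normalize: π_0 + π_1 + π_2 + π_3 + π_4 = 1
Solving the linear system gives exactly π = [421/1705, 263/1705, 399/1705, 281/1705, 1/5].

π = [0.2469, 0.1543, 0.2340, 0.1648, 0.2000]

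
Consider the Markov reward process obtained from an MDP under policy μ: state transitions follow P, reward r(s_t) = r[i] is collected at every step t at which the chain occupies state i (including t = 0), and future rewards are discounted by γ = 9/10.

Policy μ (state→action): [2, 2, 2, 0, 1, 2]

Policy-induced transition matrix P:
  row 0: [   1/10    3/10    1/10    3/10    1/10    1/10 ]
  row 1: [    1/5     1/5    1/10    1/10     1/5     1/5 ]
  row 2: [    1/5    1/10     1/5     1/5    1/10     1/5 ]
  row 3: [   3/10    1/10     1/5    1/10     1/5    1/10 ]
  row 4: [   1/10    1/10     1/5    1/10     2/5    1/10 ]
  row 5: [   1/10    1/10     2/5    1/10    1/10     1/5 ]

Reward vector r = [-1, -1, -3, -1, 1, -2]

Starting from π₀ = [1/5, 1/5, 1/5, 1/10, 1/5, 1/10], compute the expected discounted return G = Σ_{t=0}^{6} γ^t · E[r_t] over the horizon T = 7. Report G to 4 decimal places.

G = -6.0068

t=0: π = [0.2000, 0.2000, 0.2000, 0.1000, 0.2000, 0.1000], E[r] = -1.1000, γ^t·E[r] = -1.100000, running G = -1.100000
t=1: π = [0.1600, 0.1600, 0.1800, 0.1600, 0.1900, 0.1500], E[r] = -1.1300, γ^t·E[r] = -1.017000, running G = -2.117000
t=2: π = [0.1660, 0.1480, 0.1980, 0.1500, 0.1890, 0.1490], E[r] = -1.1670, γ^t·E[r] = -0.945270, running G = -3.062270
t=3: π = [0.1646, 0.1480, 0.1984, 0.1530, 0.1865, 0.1495], E[r] = -1.1733, γ^t·E[r] = -0.855336, running G = -3.917606
t=4: π = [0.1652, 0.1477, 0.1986, 0.1528, 0.1861, 0.1496], E[r] = -1.1748, γ^t·E[r] = -0.770767, running G = -4.688372
t=5: π = [0.1652, 0.1478, 0.1986, 0.1529, 0.1859, 0.1496], E[r] = -1.1751, γ^t·E[r] = -0.693892, running G = -5.382265
t=6: π = [0.1652, 0.1478, 0.1986, 0.1529, 0.1858, 0.1496], E[r] = -1.1752, γ^t·E[r] = -0.624537, running G = -6.006801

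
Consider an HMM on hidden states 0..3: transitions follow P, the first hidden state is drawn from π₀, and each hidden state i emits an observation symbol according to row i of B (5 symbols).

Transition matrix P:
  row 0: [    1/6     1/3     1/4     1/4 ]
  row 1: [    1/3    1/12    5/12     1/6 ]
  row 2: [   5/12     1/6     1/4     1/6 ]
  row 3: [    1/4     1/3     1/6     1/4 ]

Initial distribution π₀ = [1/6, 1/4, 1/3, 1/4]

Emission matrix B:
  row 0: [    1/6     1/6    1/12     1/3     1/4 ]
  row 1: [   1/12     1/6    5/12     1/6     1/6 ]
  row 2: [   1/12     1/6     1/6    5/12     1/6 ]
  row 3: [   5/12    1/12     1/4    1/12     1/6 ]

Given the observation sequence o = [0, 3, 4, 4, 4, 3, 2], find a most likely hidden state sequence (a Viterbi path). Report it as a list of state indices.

t=0: δ = [2.778e-02, 2.083e-02, 2.778e-02, 1.042e-01]  (obs o_0=0)
t=1: δ = [8.681e-03, 5.787e-03, 7.234e-03, 2.170e-03]  ψ = [3, 3, 3, 3]  (obs o_1=3)
t=2: δ = [7.535e-04, 4.823e-04, 4.019e-04, 3.617e-04]  ψ = [2, 0, 1, 0]  (obs o_2=4)
t=3: δ = [4.186e-05, 4.186e-05, 3.349e-05, 3.140e-05]  ψ = [2, 0, 1, 0]  (obs o_3=4)
t=4: δ = [3.489e-06, 2.326e-06, 2.907e-06, 1.744e-06]  ψ = [1, 0, 1, 0]  (obs o_4=4)
t=5: δ = [4.038e-07, 1.938e-07, 4.038e-07, 7.268e-08]  ψ = [2, 0, 1, 0]  (obs o_5=3)
t=6: δ = [1.402e-08, 5.608e-08, 1.682e-08, 2.524e-08]  ψ = [2, 0, 0, 0]  (obs o_6=2)
backtrack: best end state = 1; path = [3, 2, 0, 1, 2, 0, 1]

path = [3, 2, 0, 1, 2, 0, 1]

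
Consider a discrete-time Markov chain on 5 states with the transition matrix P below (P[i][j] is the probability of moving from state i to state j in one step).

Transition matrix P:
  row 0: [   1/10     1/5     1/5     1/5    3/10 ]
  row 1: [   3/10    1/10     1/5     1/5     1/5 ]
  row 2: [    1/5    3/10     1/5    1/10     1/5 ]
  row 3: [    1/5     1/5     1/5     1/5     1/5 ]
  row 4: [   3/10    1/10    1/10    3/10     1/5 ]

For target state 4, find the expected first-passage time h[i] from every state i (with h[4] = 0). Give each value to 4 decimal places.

h = [4.1322, 4.5079, 4.5417, 4.5455, 0.0000]

First-step conditioning: h[4] = 0; for i ≠ 4, h[i] = 1 + Σ_k P[i][k]·h[k].
  h[0] = 1 + 1/10·h[0] + 1/5·h[1] + 1/5·h[2] + 1/5·h[3]
  h[1] = 1 + 3/10·h[0] + 1/10·h[1] + 1/5·h[2] + 1/5·h[3]
  h[2] = 1 + 1/5·h[0] + 3/10·h[1] + 1/5·h[2] + 1/10·h[3]
  h[3] = 1 + 1/5·h[0] + 1/5·h[1] + 1/5·h[2] + 1/5·h[3]
Solving the 4×4 linear system over states ≠ 4 gives exactly h = [500/121, 6000/1331, 6045/1331, 50/11, 0] (h[4] = 0 is the target).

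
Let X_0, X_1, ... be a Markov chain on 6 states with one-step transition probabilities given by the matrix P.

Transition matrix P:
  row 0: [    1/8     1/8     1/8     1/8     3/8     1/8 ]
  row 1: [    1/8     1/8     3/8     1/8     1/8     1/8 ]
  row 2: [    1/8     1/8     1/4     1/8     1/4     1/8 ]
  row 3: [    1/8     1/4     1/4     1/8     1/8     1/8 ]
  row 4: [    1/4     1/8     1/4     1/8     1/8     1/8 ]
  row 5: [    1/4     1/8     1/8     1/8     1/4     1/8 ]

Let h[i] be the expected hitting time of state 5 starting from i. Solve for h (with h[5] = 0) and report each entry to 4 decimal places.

h = [8.0000, 8.0000, 8.0000, 8.0000, 8.0000, 0.0000]

First-step conditioning: h[5] = 0; for i ≠ 5, h[i] = 1 + Σ_k P[i][k]·h[k].
  h[0] = 1 + 1/8·h[0] + 1/8·h[1] + 1/8·h[2] + 1/8·h[3] + 3/8·h[4]
  h[1] = 1 + 1/8·h[0] + 1/8·h[1] + 3/8·h[2] + 1/8·h[3] + 1/8·h[4]
  h[2] = 1 + 1/8·h[0] + 1/8·h[1] + 1/4·h[2] + 1/8·h[3] + 1/4·h[4]
  h[3] = 1 + 1/8·h[0] + 1/4·h[1] + 1/4·h[2] + 1/8·h[3] + 1/8·h[4]
  h[4] = 1 + 1/4·h[0] + 1/8·h[1] + 1/4·h[2] + 1/8·h[3] + 1/8·h[4]
Solving the 5×5 linear system over states ≠ 5 gives exactly h = [8, 8, 8, 8, 8, 0] (h[5] = 0 is the target).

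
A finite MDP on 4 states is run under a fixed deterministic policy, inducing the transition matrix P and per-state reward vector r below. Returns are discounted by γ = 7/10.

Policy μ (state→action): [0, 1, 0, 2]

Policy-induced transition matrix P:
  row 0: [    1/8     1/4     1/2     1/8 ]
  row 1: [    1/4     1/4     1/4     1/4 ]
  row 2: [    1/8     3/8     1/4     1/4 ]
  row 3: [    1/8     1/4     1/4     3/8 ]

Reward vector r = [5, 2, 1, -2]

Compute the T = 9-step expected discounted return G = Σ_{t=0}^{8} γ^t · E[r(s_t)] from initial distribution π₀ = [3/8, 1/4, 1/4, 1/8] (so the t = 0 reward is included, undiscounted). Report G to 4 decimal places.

t=0: π = [0.3750, 0.2500, 0.2500, 0.1250], E[r] = 2.3750, γ^t·E[r] = 2.375000, running G = 2.375000
t=1: π = [0.1563, 0.2813, 0.3438, 0.2188], E[r] = 1.2500, γ^t·E[r] = 0.875000, running G = 3.250000
t=2: π = [0.1602, 0.2930, 0.2891, 0.2578], E[r] = 1.1602, γ^t·E[r] = 0.568477, running G = 3.818477
t=3: π = [0.1616, 0.2861, 0.2900, 0.2622], E[r] = 1.1460, γ^t·E[r] = 0.393077, running G = 4.211553
t=4: π = [0.1608, 0.2863, 0.2904, 0.2626], E[r] = 1.1416, γ^t·E[r] = 0.274099, running G = 4.485652
t=5: π = [0.1608, 0.2863, 0.2902, 0.2627], E[r] = 1.1413, γ^t·E[r] = 0.191810, running G = 4.677462
t=6: π = [0.1608, 0.2863, 0.2902, 0.2627], E[r] = 1.1412, γ^t·E[r] = 0.134260, running G = 4.811722
t=7: π = [0.1608, 0.2863, 0.2902, 0.2627], E[r] = 1.1412, γ^t·E[r] = 0.093981, running G = 4.905703
t=8: π = [0.1608, 0.2863, 0.2902, 0.2627], E[r] = 1.1412, γ^t·E[r] = 0.065787, running G = 4.971490

G = 4.9715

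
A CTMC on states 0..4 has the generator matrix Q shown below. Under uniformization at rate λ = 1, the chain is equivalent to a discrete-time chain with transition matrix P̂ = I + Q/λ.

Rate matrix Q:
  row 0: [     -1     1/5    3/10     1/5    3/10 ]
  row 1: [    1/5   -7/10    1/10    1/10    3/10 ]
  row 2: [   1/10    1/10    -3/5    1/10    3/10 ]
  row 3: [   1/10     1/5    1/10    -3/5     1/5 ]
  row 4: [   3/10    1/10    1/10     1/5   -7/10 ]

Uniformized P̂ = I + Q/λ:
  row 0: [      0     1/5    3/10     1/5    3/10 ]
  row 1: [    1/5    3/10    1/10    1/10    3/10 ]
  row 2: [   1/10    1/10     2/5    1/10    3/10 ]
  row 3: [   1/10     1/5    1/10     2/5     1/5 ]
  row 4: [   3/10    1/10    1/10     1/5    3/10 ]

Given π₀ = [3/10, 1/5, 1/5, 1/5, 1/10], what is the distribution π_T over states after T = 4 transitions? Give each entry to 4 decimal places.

t=0: π = [0.3000, 0.2000, 0.2000, 0.2000, 0.1000]
t=1: π = [0.1100, 0.1900, 0.2200, 0.2000, 0.2800]
t=2: π = [0.1640, 0.1690, 0.1880, 0.1990, 0.2800]
t=3: π = [0.1565, 0.1701, 0.1892, 0.2041, 0.2801]
t=4: π = [0.1574, 0.1701, 0.1881, 0.2049, 0.2796]

π = [0.1574, 0.1701, 0.1881, 0.2049, 0.2796]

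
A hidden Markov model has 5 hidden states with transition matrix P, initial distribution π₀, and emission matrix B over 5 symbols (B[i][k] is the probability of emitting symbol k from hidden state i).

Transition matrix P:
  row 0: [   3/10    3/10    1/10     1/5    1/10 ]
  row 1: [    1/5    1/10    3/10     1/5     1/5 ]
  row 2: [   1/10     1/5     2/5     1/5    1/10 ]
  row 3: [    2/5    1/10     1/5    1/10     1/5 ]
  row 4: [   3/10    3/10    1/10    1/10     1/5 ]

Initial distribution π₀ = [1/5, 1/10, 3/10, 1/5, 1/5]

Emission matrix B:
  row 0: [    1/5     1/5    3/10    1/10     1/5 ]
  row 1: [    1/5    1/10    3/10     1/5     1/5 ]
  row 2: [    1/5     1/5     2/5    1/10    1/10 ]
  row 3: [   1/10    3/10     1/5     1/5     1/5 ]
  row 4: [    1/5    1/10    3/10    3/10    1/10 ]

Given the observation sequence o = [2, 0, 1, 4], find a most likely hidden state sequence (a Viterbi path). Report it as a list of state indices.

t=0: δ = [6.000e-02, 3.000e-02, 1.200e-01, 4.000e-02, 6.000e-02]  (obs o_0=2)
t=1: δ = [3.600e-03, 4.800e-03, 9.600e-03, 2.400e-03, 2.400e-03]  ψ = [0, 2, 2, 2, 2]  (obs o_1=0)
t=2: δ = [2.160e-04, 1.920e-04, 7.680e-04, 5.760e-04, 9.600e-05]  ψ = [0, 2, 2, 2, 1]  (obs o_2=1)
t=3: δ = [4.608e-05, 3.072e-05, 3.072e-05, 3.072e-05, 1.152e-05]  ψ = [3, 2, 2, 2, 3]  (obs o_3=4)
backtrack: best end state = 0; path = [2, 2, 3, 0]

path = [2, 2, 3, 0]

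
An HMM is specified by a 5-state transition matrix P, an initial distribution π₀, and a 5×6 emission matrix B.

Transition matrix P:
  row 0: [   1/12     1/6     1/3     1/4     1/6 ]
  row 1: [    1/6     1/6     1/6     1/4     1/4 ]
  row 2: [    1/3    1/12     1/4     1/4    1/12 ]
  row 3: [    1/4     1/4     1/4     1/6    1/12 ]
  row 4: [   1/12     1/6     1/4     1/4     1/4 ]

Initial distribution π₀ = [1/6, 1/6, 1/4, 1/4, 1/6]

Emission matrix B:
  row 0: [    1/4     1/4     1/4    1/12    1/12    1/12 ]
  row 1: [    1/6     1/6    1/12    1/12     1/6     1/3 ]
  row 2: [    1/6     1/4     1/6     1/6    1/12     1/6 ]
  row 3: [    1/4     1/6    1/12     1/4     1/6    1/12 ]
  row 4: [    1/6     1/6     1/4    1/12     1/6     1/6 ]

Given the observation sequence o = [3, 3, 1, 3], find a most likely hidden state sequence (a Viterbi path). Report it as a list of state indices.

t=0: δ = [1.389e-02, 1.389e-02, 4.167e-02, 6.250e-02, 1.389e-02]  (obs o_0=3)
t=1: δ = [1.302e-03, 1.302e-03, 2.604e-03, 2.604e-03, 4.340e-04]  ψ = [3, 3, 3, 2, 3]  (obs o_1=3)
t=2: δ = [2.170e-04, 1.085e-04, 1.628e-04, 1.085e-04, 5.425e-05]  ψ = [2, 3, 2, 2, 1]  (obs o_2=1)
t=3: δ = [4.521e-06, 3.014e-06, 1.206e-05, 1.356e-05, 3.014e-06]  ψ = [2, 0, 0, 0, 0]  (obs o_3=3)
backtrack: best end state = 3; path = [3, 2, 0, 3]

path = [3, 2, 0, 3]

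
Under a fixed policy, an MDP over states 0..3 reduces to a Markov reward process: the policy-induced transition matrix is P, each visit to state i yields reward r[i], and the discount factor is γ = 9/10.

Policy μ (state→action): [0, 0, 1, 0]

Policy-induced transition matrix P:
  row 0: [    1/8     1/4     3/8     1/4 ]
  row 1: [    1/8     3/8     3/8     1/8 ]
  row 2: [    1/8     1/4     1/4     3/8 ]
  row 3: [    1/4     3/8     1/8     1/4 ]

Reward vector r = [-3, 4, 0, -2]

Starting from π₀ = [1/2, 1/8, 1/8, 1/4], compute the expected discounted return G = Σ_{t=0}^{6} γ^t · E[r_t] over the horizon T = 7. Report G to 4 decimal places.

t=0: π = [0.5000, 0.1250, 0.1250, 0.2500], E[r] = -1.5000, γ^t·E[r] = -1.500000, running G = -1.500000
t=1: π = [0.1563, 0.2969, 0.2969, 0.2500], E[r] = 0.2188, γ^t·E[r] = 0.196875, running G = -1.303125
t=2: π = [0.1563, 0.3184, 0.2754, 0.2500], E[r] = 0.3047, γ^t·E[r] = 0.246797, running G = -1.056328
t=3: π = [0.1563, 0.3210, 0.2781, 0.2446], E[r] = 0.3262, γ^t·E[r] = 0.237779, running G = -0.818549
t=4: π = [0.1556, 0.3207, 0.2791, 0.2446], E[r] = 0.3268, γ^t·E[r] = 0.214442, running G = -0.604107
t=5: π = [0.1556, 0.3207, 0.2790, 0.2448], E[r] = 0.3263, γ^t·E[r] = 0.192700, running G = -0.411407
t=6: π = [0.1556, 0.3207, 0.2789, 0.2448], E[r] = 0.3264, γ^t·E[r] = 0.173441, running G = -0.237965

G = -0.2380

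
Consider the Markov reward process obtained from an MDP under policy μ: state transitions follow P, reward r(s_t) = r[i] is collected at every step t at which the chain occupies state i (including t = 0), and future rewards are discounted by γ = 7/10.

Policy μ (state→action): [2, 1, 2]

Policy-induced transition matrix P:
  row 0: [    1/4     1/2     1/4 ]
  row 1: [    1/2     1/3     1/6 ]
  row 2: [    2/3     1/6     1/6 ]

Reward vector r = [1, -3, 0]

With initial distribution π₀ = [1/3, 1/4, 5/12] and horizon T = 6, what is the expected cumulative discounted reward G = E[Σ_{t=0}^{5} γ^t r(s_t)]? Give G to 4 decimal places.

t=0: π = [0.3333, 0.2500, 0.4167], E[r] = -0.4167, γ^t·E[r] = -0.416667, running G = -0.416667
t=1: π = [0.4861, 0.3194, 0.1944], E[r] = -0.4722, γ^t·E[r] = -0.330556, running G = -0.747222
t=2: π = [0.4109, 0.3819, 0.2072], E[r] = -0.7350, γ^t·E[r] = -0.360127, running G = -1.107350
t=3: π = [0.4318, 0.3673, 0.2009], E[r] = -0.6700, γ^t·E[r] = -0.229825, running G = -1.337174
t=4: π = [0.4255, 0.3718, 0.2027], E[r] = -0.6899, γ^t·E[r] = -0.165650, running G = -1.502824
t=5: π = [0.4274, 0.3705, 0.2021], E[r] = -0.6840, γ^t·E[r] = -0.114968, running G = -1.617792

G = -1.6178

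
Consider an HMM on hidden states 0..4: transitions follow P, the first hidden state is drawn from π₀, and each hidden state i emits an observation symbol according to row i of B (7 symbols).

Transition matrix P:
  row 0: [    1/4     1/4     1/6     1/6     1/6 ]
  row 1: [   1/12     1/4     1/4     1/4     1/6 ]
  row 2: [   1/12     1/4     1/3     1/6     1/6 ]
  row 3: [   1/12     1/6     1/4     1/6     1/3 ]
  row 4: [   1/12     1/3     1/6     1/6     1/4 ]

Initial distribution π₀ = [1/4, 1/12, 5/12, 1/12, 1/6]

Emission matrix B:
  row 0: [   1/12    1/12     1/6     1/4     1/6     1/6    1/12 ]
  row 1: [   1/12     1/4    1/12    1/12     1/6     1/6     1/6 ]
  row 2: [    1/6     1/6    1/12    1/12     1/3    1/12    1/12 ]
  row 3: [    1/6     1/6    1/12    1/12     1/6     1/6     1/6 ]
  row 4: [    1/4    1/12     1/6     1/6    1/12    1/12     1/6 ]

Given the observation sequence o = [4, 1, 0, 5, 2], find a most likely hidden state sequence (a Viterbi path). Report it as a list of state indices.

t=0: δ = [4.167e-02, 1.389e-02, 1.389e-01, 1.389e-02, 1.389e-02]  (obs o_0=4)
t=1: δ = [9.645e-04, 8.681e-03, 7.716e-03, 3.858e-03, 1.929e-03]  ψ = [2, 2, 2, 2, 2]  (obs o_1=1)
t=2: δ = [6.028e-05, 1.808e-04, 4.287e-04, 3.617e-04, 3.617e-04]  ψ = [1, 1, 2, 1, 1]  (obs o_2=0)
t=3: δ = [5.954e-06, 2.009e-05, 1.191e-05, 1.191e-05, 1.005e-05]  ψ = [2, 4, 2, 2, 3]  (obs o_3=5)
t=4: δ = [2.791e-07, 4.186e-07, 4.186e-07, 4.186e-07, 6.615e-07]  ψ = [1, 1, 1, 1, 3]  (obs o_4=2)
backtrack: best end state = 4; path = [2, 2, 2, 3, 4]

path = [2, 2, 2, 3, 4]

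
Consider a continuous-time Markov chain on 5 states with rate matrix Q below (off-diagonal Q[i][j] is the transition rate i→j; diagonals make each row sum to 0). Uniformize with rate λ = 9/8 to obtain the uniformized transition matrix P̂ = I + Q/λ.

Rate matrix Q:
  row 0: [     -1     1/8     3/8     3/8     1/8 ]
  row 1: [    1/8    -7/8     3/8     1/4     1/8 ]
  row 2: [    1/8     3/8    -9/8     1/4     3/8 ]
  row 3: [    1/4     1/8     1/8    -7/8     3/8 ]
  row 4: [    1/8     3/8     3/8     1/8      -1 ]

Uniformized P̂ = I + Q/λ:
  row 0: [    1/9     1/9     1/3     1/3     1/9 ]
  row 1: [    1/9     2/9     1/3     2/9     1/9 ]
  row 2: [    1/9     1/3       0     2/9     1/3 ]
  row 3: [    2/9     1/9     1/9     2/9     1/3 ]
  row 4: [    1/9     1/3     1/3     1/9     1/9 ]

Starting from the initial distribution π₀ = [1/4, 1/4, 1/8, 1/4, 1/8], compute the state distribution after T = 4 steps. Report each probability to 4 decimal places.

π = [0.1348, 0.2304, 0.2132, 0.2146, 0.2070]

t=0: π = [0.2500, 0.2500, 0.1250, 0.2500, 0.1250]
t=1: π = [0.1389, 0.1944, 0.2361, 0.2361, 0.1944]
t=2: π = [0.1373, 0.2284, 0.2022, 0.2160, 0.2160]
t=3: π = [0.1351, 0.2294, 0.2179, 0.2135, 0.2040]
t=4: π = [0.1348, 0.2304, 0.2132, 0.2146, 0.2070]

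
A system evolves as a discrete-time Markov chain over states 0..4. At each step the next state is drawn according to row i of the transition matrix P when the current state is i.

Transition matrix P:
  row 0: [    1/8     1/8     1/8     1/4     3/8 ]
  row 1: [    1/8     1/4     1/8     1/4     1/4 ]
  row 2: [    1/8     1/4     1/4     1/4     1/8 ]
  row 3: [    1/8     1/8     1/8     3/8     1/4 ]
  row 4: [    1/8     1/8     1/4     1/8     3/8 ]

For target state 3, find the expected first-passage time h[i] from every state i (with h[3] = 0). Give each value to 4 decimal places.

h = [4.7257, 4.6444, 4.5515, 0.0000, 5.2946]

First-step conditioning: h[3] = 0; for i ≠ 3, h[i] = 1 + Σ_k P[i][k]·h[k].
  h[0] = 1 + 1/8·h[0] + 1/8·h[1] + 1/8·h[2] + 3/8·h[4]
  h[1] = 1 + 1/8·h[0] + 1/4·h[1] + 1/8·h[2] + 1/4·h[4]
  h[2] = 1 + 1/8·h[0] + 1/4·h[1] + 1/4·h[2] + 1/8·h[4]
  h[4] = 1 + 1/8·h[0] + 1/8·h[1] + 1/4·h[2] + 3/8·h[4]
Solving the 4×4 linear system over states ≠ 3 gives exactly h = [3256/689, 3200/689, 3136/689, 0, 3648/689] (h[3] = 0 is the target).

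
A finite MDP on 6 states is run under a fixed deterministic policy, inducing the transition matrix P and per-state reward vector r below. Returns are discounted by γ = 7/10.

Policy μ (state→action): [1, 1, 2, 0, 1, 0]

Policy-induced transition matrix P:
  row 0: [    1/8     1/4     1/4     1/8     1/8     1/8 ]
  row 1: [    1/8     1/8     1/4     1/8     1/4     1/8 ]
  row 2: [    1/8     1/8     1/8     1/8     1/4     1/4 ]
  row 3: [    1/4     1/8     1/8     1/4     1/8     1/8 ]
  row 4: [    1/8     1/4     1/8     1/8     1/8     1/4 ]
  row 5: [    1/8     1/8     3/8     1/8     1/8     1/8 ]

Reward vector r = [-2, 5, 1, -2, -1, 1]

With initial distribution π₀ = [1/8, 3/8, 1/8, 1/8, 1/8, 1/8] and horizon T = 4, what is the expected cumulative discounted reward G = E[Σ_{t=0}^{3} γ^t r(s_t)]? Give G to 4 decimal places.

t=0: π = [0.1250, 0.3750, 0.1250, 0.1250, 0.1250, 0.1250], E[r] = 1.5000, γ^t·E[r] = 1.500000, running G = 1.500000
t=1: π = [0.1406, 0.1563, 0.2188, 0.1406, 0.1875, 0.1563], E[r] = 0.4063, γ^t·E[r] = 0.284375, running G = 1.784375
t=2: π = [0.1426, 0.1660, 0.2012, 0.1426, 0.1719, 0.1758], E[r] = 0.4648, γ^t·E[r] = 0.227773, running G = 2.012148
t=3: π = [0.1428, 0.1643, 0.2075, 0.1428, 0.1709, 0.1716], E[r] = 0.4585, γ^t·E[r] = 0.157264, running G = 2.169413

G = 2.1694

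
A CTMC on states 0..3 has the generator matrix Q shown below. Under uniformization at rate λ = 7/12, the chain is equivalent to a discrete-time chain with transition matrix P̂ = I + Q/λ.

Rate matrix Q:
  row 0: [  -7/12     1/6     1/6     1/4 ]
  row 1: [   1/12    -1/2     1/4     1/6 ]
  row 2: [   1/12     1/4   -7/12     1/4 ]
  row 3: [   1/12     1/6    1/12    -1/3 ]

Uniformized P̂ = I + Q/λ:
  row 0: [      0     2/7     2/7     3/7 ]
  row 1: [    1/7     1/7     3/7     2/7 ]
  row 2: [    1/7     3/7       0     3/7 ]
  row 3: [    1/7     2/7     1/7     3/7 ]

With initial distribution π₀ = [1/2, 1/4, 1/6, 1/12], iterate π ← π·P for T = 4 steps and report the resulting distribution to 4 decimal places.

t=0: π = [0.5000, 0.2500, 0.1667, 0.0833]
t=1: π = [0.0714, 0.2738, 0.2619, 0.3929]
t=2: π = [0.1327, 0.2840, 0.1939, 0.3895]
t=3: π = [0.1239, 0.2728, 0.2153, 0.3880]
t=4: π = [0.1252, 0.2775, 0.2078, 0.3896]

π = [0.1252, 0.2775, 0.2078, 0.3896]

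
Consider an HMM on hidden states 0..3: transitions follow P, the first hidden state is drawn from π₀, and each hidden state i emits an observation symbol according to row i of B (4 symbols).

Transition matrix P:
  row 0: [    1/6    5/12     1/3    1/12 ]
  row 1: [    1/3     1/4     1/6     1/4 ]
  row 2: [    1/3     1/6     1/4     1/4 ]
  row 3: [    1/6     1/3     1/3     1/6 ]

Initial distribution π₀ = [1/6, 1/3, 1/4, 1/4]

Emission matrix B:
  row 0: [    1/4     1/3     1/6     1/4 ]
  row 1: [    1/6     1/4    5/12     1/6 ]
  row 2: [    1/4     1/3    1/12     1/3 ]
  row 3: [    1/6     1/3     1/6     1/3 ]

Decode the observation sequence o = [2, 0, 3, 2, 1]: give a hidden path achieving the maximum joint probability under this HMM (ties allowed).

path = [1, 0, 2, 1, 0]

t=0: δ = [2.778e-02, 1.389e-01, 2.083e-02, 4.167e-02]  (obs o_0=2)
t=1: δ = [1.157e-02, 5.787e-03, 5.787e-03, 5.787e-03]  ψ = [1, 1, 1, 1]  (obs o_1=0)
t=2: δ = [4.823e-04, 8.038e-04, 1.286e-03, 4.823e-04]  ψ = [0, 0, 0, 1]  (obs o_2=3)
t=3: δ = [7.144e-05, 8.931e-05, 2.679e-05, 5.358e-05]  ψ = [2, 2, 2, 2]  (obs o_3=2)
t=4: δ = [9.923e-06, 7.442e-06, 7.938e-06, 7.442e-06]  ψ = [1, 0, 0, 1]  (obs o_4=1)
backtrack: best end state = 0; path = [1, 0, 2, 1, 0]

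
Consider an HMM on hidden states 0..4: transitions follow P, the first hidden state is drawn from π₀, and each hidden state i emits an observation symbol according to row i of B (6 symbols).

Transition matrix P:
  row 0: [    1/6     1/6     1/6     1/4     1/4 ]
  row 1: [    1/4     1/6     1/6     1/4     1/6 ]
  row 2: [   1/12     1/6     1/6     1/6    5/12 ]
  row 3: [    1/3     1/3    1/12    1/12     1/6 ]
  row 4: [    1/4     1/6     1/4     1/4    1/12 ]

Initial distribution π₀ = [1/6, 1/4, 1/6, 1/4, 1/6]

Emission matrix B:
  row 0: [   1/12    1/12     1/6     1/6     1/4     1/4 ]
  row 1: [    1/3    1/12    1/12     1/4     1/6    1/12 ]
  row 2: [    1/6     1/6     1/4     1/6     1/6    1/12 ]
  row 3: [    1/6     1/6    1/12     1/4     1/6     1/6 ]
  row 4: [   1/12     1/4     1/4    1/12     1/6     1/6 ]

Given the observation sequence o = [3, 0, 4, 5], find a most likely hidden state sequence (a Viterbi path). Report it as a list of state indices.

t=0: δ = [2.778e-02, 6.250e-02, 2.778e-02, 6.250e-02, 1.389e-02]  (obs o_0=3)
t=1: δ = [1.736e-03, 6.944e-03, 1.736e-03, 2.604e-03, 9.645e-04]  ψ = [3, 3, 1, 1, 2]  (obs o_1=0)
t=2: δ = [4.340e-04, 1.929e-04, 1.929e-04, 2.894e-04, 1.929e-04]  ψ = [1, 1, 1, 1, 1]  (obs o_2=4)
t=3: δ = [2.411e-05, 8.038e-06, 6.028e-06, 1.808e-05, 1.808e-05]  ψ = [3, 3, 0, 0, 0]  (obs o_3=5)
backtrack: best end state = 0; path = [3, 1, 3, 0]

path = [3, 1, 3, 0]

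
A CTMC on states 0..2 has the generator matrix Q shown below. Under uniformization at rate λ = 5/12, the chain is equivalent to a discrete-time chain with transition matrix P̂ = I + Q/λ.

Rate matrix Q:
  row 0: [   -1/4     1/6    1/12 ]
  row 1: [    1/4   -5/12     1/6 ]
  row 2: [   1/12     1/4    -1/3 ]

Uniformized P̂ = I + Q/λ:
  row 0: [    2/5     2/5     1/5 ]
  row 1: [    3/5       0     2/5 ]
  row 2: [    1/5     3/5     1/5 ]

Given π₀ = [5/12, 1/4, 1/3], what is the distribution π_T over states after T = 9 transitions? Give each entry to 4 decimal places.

t=0: π = [0.4167, 0.2500, 0.3333]
t=1: π = [0.3833, 0.3667, 0.2500]
t=2: π = [0.4233, 0.3033, 0.2733]
t=3: π = [0.4060, 0.3333, 0.2607]
t=4: π = [0.4145, 0.3188, 0.2667]
t=5: π = [0.4104, 0.3258, 0.2638]
t=6: π = [0.4124, 0.3224, 0.2652]
t=7: π = [0.4115, 0.3241, 0.2645]
t=8: π = [0.4119, 0.3233, 0.2648]
t=9: π = [0.4117, 0.3237, 0.2647]

π = [0.4117, 0.3237, 0.2647]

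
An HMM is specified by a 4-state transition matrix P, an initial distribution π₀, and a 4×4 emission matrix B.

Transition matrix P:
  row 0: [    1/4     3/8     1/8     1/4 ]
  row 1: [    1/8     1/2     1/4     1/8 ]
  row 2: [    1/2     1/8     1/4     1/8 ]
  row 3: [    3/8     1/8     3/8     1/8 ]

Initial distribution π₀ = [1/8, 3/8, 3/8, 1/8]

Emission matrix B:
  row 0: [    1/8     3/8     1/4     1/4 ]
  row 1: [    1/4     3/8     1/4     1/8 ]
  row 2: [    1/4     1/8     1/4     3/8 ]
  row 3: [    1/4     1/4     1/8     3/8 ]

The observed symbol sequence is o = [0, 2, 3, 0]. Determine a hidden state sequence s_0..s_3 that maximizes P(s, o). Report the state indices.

path = [2, 0, 3, 2]

t=0: δ = [1.562e-02, 9.375e-02, 9.375e-02, 3.125e-02]  (obs o_0=0)
t=1: δ = [1.172e-02, 1.172e-02, 5.859e-03, 1.465e-03]  ψ = [2, 1, 1, 1]  (obs o_1=2)
t=2: δ = [7.324e-04, 7.324e-04, 1.099e-03, 1.099e-03]  ψ = [0, 1, 1, 0]  (obs o_2=3)
t=3: δ = [6.866e-05, 9.155e-05, 1.030e-04, 4.578e-05]  ψ = [2, 1, 3, 0]  (obs o_3=0)
backtrack: best end state = 2; path = [2, 0, 3, 2]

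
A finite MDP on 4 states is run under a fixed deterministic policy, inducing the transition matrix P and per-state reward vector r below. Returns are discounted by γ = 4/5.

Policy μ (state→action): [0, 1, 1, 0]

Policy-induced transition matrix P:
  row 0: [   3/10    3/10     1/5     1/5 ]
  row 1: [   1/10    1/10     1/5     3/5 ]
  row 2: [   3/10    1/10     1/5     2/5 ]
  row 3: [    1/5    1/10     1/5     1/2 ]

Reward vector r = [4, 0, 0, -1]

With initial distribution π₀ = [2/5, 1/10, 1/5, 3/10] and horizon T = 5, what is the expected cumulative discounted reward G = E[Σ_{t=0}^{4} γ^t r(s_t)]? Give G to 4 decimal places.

G = 2.5615

t=0: π = [0.4000, 0.1000, 0.2000, 0.3000], E[r] = 1.3000, γ^t·E[r] = 1.300000, running G = 1.300000
t=1: π = [0.2500, 0.1800, 0.2000, 0.3700], E[r] = 0.6300, γ^t·E[r] = 0.504000, running G = 1.804000
t=2: π = [0.2270, 0.1500, 0.2000, 0.4230], E[r] = 0.4850, γ^t·E[r] = 0.310400, running G = 2.114400
t=3: π = [0.2277, 0.1454, 0.2000, 0.4269], E[r] = 0.4839, γ^t·E[r] = 0.247757, running G = 2.362157
t=4: π = [0.2282, 0.1455, 0.2000, 0.4262], E[r] = 0.4867, γ^t·E[r] = 0.199348, running G = 2.561505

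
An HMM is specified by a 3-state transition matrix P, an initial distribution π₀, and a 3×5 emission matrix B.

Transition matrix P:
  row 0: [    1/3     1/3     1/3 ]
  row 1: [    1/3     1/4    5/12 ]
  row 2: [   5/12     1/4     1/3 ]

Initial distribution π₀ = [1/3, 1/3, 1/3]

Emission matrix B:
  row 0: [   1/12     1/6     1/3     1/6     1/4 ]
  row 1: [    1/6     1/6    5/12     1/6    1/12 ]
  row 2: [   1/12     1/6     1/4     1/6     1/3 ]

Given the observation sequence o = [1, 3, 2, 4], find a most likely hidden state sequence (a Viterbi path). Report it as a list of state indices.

path = [2, 0, 1, 2]

t=0: δ = [5.556e-02, 5.556e-02, 5.556e-02]  (obs o_0=1)
t=1: δ = [3.858e-03, 3.086e-03, 3.858e-03]  ψ = [2, 0, 1]  (obs o_1=3)
t=2: δ = [5.358e-04, 5.358e-04, 3.215e-04]  ψ = [2, 0, 0]  (obs o_2=2)
t=3: δ = [4.465e-05, 1.488e-05, 7.442e-05]  ψ = [0, 0, 1]  (obs o_3=4)
backtrack: best end state = 2; path = [2, 0, 1, 2]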